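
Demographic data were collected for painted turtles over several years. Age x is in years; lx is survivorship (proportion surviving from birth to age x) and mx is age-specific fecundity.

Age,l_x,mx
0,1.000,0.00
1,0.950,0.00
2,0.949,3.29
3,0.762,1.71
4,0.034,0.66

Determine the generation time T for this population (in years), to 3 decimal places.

2.303

lx·mx: 0, 0, 3.12221, 1.30302, 0.02244 → R0 = 4.44767
x·lx·mx: 0, 0, 6.24442, 3.90906, 0.08976 → Σ = 10.24324
T = 10.24324 / 4.44767 = 2.303058… → 2.303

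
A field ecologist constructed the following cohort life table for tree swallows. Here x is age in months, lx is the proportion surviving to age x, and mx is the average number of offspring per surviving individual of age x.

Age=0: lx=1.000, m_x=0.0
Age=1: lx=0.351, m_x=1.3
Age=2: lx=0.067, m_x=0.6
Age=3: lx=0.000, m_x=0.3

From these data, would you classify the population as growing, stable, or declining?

declining

R0 = Σ lx·mx = 0 + 0.4563 + 0.0402 + 0 = 0.4965
R0 < 1, so the population is declining.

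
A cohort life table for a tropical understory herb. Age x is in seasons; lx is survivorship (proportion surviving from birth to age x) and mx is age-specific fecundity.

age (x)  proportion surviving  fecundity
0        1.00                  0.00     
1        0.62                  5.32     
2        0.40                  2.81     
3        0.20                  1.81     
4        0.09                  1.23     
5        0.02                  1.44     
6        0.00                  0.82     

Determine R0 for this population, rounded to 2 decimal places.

lx·mx by age: 0, 3.2984, 1.124, 0.362, 0.1107, 0.0288, 0
R0 = Σ lx·mx = 4.9239 → 4.92

4.92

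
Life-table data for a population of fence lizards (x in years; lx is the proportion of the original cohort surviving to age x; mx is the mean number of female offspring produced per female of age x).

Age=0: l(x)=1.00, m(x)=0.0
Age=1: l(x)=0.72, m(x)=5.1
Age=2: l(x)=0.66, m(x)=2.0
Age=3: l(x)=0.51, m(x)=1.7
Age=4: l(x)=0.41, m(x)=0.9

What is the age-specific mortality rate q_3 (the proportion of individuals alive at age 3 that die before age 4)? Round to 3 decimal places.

0.196

q_3 = (l_3 − l_4) / l_3 = (0.51 − 0.41) / 0.51
     = 0.1 / 0.51 = 0.196078… → 0.196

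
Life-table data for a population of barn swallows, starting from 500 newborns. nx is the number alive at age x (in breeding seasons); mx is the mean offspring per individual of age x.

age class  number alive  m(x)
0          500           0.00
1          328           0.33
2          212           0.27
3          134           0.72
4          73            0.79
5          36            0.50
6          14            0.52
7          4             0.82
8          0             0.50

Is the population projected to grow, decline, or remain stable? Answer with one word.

lx = nx/n0 = nx/500: 1, 0.656, 0.424, 0.268, 0.146, 0.072, 0.028, 0.008, 0
R0 = Σ lx·mx = 0 + 0.21648 + 0.11448 + 0.19296 + 0.11534 + 0.036 + 0.01456 + 0.00656 + 0 = 0.69638
R0 < 1, so the population is declining.

declining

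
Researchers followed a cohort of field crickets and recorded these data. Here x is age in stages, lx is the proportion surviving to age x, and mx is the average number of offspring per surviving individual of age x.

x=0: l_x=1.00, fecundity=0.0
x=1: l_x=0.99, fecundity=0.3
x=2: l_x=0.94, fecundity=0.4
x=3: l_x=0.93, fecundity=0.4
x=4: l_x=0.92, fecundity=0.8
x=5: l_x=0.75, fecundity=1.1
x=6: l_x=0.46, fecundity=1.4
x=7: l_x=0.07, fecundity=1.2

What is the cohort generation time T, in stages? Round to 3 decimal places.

4.105

lx·mx: 0, 0.297, 0.376, 0.372, 0.736, 0.825, 0.644, 0.084 → R0 = 3.334
x·lx·mx: 0, 0.297, 0.752, 1.116, 2.944, 4.125, 3.864, 0.588 → Σ = 13.686
T = 13.686 / 3.334 = 4.104979… → 4.105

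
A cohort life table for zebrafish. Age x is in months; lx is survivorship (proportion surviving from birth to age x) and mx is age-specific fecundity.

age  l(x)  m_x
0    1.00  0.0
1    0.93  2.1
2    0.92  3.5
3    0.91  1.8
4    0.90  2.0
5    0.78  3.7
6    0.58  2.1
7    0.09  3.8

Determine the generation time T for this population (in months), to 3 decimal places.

3.419

lx·mx: 0, 1.953, 3.22, 1.638, 1.8, 2.886, 1.218, 0.342 → R0 = 13.057
x·lx·mx: 0, 1.953, 6.44, 4.914, 7.2, 14.43, 7.308, 2.394 → Σ = 44.639
T = 44.639 / 13.057 = 3.418779… → 3.419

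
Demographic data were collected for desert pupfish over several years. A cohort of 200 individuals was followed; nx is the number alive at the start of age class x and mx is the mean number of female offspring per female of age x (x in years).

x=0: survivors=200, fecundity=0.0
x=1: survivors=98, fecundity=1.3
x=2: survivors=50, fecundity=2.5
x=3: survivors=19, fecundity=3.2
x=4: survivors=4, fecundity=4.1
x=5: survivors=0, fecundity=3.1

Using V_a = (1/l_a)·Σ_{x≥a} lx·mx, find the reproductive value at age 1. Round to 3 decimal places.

3.363

lx = nx/n0 = nx/200: 1, 0.49, 0.25, 0.095, 0.02, 0
lx·mx for x ≥ 1: 0.637, 0.625, 0.304, 0.082, 0 → sum = 1.648
V_1 = 1.648 / l_1 = 1.648 / 0.49 = 3.363265… → 3.363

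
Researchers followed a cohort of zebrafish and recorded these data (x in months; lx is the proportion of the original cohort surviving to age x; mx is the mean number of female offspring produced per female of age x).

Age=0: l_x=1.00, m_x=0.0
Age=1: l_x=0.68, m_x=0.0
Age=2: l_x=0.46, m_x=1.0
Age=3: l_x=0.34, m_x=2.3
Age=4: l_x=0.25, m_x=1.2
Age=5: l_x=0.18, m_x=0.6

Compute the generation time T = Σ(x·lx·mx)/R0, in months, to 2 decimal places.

3.03

lx·mx: 0, 0, 0.46, 0.782, 0.3, 0.108 → R0 = 1.65
x·lx·mx: 0, 0, 0.92, 2.346, 1.2, 0.54 → Σ = 5.006
T = 5.006 / 1.65 = 3.033939… → 3.03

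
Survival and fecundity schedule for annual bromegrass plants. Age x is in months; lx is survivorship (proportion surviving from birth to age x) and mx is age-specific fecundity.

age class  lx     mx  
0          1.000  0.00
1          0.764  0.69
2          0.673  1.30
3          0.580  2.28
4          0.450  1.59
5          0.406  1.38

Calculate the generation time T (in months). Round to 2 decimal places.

2.98

lx·mx: 0, 0.52716, 0.8749, 1.3224, 0.7155, 0.56028 → R0 = 4.00024
x·lx·mx: 0, 0.52716, 1.7498, 3.9672, 2.862, 2.8014 → Σ = 11.90756
T = 11.90756 / 4.00024 = 2.976711… → 2.98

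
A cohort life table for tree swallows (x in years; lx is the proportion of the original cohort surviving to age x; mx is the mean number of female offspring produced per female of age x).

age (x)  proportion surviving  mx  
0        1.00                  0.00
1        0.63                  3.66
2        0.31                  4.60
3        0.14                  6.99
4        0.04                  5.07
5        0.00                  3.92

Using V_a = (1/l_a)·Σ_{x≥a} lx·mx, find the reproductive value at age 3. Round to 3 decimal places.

lx·mx for x ≥ 3: 0.9786, 0.2028, 0 → sum = 1.1814
V_3 = 1.1814 / l_3 = 1.1814 / 0.14 = 8.438571… → 8.439

8.439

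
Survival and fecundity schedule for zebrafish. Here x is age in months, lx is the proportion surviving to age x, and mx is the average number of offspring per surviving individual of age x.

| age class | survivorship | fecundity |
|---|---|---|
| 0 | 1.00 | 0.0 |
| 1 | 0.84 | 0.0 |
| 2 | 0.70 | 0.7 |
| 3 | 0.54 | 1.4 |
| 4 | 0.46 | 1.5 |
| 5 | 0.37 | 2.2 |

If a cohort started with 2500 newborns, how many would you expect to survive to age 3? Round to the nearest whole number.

Expected survivors = N0 · l_3 = 2500 × 0.54 = 1350 → 1350

1350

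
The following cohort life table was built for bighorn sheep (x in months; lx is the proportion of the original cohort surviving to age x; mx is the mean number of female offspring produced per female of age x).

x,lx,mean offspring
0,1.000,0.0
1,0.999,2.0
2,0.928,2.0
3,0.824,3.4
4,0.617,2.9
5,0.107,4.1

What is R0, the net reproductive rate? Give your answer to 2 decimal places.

8.88

lx·mx by age: 0, 1.998, 1.856, 2.8016, 1.7893, 0.4387
R0 = Σ lx·mx = 8.8836 → 8.88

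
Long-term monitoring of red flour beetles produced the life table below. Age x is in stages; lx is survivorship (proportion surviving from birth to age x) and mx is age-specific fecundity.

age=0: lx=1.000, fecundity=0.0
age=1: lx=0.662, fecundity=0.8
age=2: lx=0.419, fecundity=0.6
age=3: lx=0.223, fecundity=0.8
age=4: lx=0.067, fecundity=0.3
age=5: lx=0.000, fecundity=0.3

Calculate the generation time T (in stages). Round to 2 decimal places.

1.68

lx·mx: 0, 0.5296, 0.2514, 0.1784, 0.0201, 0 → R0 = 0.9795
x·lx·mx: 0, 0.5296, 0.5028, 0.5352, 0.0804, 0 → Σ = 1.648
T = 1.648 / 0.9795 = 1.682491… → 1.68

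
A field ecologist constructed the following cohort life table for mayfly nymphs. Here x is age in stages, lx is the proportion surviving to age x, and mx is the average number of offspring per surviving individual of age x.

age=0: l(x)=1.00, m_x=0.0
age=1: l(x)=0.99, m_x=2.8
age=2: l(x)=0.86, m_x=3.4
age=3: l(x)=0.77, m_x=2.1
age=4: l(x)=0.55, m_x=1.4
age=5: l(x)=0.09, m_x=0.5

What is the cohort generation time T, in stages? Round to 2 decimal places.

lx·mx: 0, 2.772, 2.924, 1.617, 0.77, 0.045 → R0 = 8.128
x·lx·mx: 0, 2.772, 5.848, 4.851, 3.08, 0.225 → Σ = 16.776
T = 16.776 / 8.128 = 2.063976… → 2.06

2.06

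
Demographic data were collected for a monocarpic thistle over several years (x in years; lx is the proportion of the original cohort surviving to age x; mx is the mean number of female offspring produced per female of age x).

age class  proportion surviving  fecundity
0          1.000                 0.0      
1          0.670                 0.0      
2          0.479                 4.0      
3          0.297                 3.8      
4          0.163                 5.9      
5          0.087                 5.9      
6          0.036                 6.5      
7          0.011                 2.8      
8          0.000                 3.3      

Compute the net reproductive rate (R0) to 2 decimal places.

4.78

lx·mx by age: 0, 0, 1.916, 1.1286, 0.9617, 0.5133, 0.234, 0.0308, 0
R0 = Σ lx·mx = 4.7844 → 4.78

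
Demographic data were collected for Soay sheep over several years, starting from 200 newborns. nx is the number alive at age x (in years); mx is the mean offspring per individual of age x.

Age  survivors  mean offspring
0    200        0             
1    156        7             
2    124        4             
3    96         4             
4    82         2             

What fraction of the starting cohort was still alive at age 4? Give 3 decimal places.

l_4 = n_4/n_0 = 82/200 = 0.41 → 0.410

0.410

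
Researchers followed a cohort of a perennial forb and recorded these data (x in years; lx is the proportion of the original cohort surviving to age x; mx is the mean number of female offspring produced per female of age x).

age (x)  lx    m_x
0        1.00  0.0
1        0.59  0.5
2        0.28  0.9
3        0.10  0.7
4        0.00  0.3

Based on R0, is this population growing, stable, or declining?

declining

R0 = Σ lx·mx = 0 + 0.295 + 0.252 + 0.07 + 0 = 0.617
R0 < 1, so the population is declining.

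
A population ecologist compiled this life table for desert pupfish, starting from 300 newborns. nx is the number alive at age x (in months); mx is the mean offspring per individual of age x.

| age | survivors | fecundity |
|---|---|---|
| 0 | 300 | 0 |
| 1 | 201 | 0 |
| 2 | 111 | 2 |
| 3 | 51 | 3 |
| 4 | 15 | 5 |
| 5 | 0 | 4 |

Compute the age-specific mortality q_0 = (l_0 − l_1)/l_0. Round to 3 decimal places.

0.330

lx = nx/n0 = nx/300: 1, 0.67, 0.37, 0.17, 0.05, 0
q_0 = (l_0 − l_1) / l_0 = (1 − 0.67) / 1
     = 0.33 / 1 = 0.33 → 0.330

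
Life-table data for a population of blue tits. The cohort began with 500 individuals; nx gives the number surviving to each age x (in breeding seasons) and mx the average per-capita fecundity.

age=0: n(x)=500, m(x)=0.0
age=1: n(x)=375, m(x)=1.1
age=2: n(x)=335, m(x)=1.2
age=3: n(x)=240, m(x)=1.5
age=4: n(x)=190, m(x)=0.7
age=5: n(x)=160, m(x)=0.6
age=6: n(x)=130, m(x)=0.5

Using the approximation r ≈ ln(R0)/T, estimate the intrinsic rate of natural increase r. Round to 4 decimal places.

lx = nx/n0 = nx/500: 1, 0.75, 0.67, 0.48, 0.38, 0.32, 0.26
R0 = Σ lx·mx = 0 + 0.825 + 0.804 + 0.72 + 0.266 + 0.192 + 0.13 = 2.937
Σ x·lx·mx = 7.397; T = 7.397/2.937 = 2.51856…
r ≈ ln(R0)/T = ln(2.937)/2.51856… = 0.42778… → 0.4278

0.4278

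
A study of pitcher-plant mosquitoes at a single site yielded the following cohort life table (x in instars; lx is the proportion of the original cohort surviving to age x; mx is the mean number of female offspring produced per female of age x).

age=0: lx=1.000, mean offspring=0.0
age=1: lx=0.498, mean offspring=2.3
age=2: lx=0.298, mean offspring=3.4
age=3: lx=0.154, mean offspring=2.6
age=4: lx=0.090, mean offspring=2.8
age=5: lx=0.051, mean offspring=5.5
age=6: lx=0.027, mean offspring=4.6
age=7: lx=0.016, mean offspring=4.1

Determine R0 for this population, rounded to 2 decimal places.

3.28

lx·mx by age: 0, 1.1454, 1.0132, 0.4004, 0.252, 0.2805, 0.1242, 0.0656
R0 = Σ lx·mx = 3.2813 → 3.28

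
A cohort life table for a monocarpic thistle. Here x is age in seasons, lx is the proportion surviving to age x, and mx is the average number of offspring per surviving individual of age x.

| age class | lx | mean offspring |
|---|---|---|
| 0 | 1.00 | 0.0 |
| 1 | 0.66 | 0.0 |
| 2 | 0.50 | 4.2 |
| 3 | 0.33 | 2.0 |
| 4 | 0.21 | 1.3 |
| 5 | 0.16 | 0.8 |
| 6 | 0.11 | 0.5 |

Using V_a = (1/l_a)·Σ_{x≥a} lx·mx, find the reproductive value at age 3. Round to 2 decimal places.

3.38

lx·mx for x ≥ 3: 0.66, 0.273, 0.128, 0.055 → sum = 1.116
V_3 = 1.116 / l_3 = 1.116 / 0.33 = 3.381818… → 3.38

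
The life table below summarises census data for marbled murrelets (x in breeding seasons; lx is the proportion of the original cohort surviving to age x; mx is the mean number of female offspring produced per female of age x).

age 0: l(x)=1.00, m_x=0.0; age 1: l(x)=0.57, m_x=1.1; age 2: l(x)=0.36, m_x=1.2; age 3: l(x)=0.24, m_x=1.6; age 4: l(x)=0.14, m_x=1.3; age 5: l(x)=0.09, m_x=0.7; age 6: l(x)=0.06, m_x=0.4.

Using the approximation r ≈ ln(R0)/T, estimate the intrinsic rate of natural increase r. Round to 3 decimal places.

R0 = Σ lx·mx = 0 + 0.627 + 0.432 + 0.384 + 0.182 + 0.063 + 0.024 = 1.712
Σ x·lx·mx = 3.83; T = 3.83/1.712 = 2.23715…
r ≈ ln(R0)/T = ln(1.712)/2.23715… = 0.24033… → 0.240

0.240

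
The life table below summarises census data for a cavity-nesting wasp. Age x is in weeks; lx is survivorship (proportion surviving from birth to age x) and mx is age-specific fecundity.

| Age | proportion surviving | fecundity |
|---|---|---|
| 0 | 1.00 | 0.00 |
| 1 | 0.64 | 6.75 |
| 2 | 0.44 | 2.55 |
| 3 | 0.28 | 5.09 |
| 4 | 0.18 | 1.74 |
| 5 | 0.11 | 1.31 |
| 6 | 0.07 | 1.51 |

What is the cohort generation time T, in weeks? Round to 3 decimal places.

lx·mx: 0, 4.32, 1.122, 1.4252, 0.3132, 0.1441, 0.1057 → R0 = 7.4302
x·lx·mx: 0, 4.32, 2.244, 4.2756, 1.2528, 0.7205, 0.6342 → Σ = 13.4471
T = 13.4471 / 7.4302 = 1.80979… → 1.810

1.810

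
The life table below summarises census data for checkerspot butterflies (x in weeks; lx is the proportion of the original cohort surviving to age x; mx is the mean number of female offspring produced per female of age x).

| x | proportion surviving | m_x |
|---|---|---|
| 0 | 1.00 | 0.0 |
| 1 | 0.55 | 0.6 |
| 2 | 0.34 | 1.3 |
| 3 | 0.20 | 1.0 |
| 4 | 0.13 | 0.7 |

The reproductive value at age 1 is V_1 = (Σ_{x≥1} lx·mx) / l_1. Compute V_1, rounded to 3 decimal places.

1.933

lx·mx for x ≥ 1: 0.33, 0.442, 0.2, 0.091 → sum = 1.063
V_1 = 1.063 / l_1 = 1.063 / 0.55 = 1.932727… → 1.933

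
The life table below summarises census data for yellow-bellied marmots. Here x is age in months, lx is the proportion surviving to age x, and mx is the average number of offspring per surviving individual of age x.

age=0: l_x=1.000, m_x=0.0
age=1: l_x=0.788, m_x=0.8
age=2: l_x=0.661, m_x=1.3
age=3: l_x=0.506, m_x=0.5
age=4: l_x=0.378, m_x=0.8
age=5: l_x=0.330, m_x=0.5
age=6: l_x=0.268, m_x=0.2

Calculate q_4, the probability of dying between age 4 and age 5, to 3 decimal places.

q_4 = (l_4 − l_5) / l_4 = (0.378 − 0.33) / 0.378
     = 0.048 / 0.378 = 0.126984… → 0.127

0.127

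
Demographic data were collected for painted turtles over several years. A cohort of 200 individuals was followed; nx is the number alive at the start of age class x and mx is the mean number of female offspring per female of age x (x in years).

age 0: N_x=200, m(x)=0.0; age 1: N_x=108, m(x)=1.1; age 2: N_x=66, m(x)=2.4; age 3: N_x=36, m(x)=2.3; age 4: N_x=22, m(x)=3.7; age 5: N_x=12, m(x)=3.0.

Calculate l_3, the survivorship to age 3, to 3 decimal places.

0.180

l_3 = n_3/n_0 = 36/200 = 0.18 → 0.180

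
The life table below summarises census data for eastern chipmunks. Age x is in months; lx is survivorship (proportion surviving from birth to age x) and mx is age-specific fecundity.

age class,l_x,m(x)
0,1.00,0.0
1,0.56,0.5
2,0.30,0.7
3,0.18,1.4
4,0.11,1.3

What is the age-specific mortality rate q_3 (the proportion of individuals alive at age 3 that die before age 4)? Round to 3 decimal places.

0.389

q_3 = (l_3 − l_4) / l_3 = (0.18 − 0.11) / 0.18
     = 0.07 / 0.18 = 0.388889… → 0.389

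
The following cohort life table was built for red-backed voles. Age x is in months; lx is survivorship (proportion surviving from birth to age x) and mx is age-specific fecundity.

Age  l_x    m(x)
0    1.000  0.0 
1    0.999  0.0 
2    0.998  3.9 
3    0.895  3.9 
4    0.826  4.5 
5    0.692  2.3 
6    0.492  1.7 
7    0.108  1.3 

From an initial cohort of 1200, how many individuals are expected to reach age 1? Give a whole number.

Expected survivors = N0 · l_1 = 1200 × 0.999 = 1198.8 → 1199

1199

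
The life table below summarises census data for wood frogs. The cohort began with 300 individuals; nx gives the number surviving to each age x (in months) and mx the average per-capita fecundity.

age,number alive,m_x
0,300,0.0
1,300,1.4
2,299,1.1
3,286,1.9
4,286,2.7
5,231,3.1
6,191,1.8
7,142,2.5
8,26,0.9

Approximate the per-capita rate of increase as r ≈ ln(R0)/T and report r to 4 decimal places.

0.6100

lx = nx/n0 = nx/300: 1, 1, 0.99667…, 0.95333…, 0.95333…, 0.77, 0.63667…, 0.47333…, 0.08667…
R0 = Σ lx·mx = 0 + 1.4 + 1.09633… + 1.81133… + 2.574… + 2.387 + 1.146… + 1.18333… + 0.078… = 11.676…
Σ x·lx·mx = 47.041…; T = 47.041…/11.676… = 4.02886…
r ≈ ln(R0)/T = ln(11.676…)/4.02886… = 0.609982… → 0.6100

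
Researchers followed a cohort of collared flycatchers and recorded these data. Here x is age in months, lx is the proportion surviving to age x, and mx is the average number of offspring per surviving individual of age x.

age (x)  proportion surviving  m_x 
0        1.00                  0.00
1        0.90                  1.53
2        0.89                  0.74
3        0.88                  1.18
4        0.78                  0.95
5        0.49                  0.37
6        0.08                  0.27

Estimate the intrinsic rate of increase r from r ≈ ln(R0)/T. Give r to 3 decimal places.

R0 = Σ lx·mx = 0 + 1.377 + 0.6586 + 1.0384 + 0.741 + 0.1813 + 0.0216 = 4.0179
Σ x·lx·mx = 9.8095; T = 9.8095/4.0179 = 2.44145…
r ≈ ln(R0)/T = ln(4.0179)/2.44145… = 0.56964… → 0.570

0.570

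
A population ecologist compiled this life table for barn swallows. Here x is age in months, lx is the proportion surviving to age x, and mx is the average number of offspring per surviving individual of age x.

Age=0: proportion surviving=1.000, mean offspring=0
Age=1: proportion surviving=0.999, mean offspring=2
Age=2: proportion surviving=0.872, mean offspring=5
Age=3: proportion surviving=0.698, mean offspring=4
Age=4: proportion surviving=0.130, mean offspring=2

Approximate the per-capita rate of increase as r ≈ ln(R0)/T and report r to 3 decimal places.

1.048

R0 = Σ lx·mx = 0 + 1.998 + 4.36 + 2.792 + 0.26 = 9.41
Σ x·lx·mx = 20.134; T = 20.134/9.41 = 2.13964…
r ≈ ln(R0)/T = ln(9.41)/2.13964… = 1.04773… → 1.048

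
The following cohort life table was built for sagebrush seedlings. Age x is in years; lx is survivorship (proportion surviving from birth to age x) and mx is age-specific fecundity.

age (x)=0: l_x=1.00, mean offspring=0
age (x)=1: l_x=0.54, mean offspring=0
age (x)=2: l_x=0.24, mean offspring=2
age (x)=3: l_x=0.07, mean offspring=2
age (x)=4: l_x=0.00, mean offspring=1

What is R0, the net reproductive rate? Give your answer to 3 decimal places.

0.620

lx·mx by age: 0, 0, 0.48, 0.14, 0
R0 = Σ lx·mx = 0.62 → 0.620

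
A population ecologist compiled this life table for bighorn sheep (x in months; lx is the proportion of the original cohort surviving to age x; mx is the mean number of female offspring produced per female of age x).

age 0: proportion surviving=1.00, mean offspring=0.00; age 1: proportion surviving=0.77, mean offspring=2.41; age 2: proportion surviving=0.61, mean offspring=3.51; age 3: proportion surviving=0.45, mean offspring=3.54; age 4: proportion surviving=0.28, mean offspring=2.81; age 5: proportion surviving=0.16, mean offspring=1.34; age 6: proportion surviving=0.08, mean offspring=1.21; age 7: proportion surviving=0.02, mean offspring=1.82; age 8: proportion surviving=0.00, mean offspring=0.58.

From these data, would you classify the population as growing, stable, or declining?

R0 = Σ lx·mx = 0 + 1.8557 + 2.1411 + 1.593 + 0.7868 + 0.2144 + 0.0968 + 0.0364 + 0 = 6.7242
R0 > 1, so the population is growing.

growing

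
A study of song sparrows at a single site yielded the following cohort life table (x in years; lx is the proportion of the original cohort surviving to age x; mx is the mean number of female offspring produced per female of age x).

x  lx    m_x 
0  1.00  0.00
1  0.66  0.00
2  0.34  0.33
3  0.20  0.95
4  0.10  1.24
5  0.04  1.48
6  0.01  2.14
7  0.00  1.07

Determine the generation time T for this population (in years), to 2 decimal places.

lx·mx: 0, 0, 0.1122, 0.19, 0.124, 0.0592, 0.0214, 0 → R0 = 0.5068
x·lx·mx: 0, 0, 0.2244, 0.57, 0.496, 0.296, 0.1284, 0 → Σ = 1.7148
T = 1.7148 / 0.5068 = 3.383583… → 3.38

3.38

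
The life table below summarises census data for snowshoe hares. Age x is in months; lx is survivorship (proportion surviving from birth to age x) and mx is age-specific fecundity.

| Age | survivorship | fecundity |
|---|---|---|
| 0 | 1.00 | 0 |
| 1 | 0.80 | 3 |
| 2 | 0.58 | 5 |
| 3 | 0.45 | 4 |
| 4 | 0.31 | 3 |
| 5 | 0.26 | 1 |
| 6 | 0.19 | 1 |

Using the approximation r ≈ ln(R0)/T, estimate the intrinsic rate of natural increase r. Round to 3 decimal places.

R0 = Σ lx·mx = 0 + 2.4 + 2.9 + 1.8 + 0.93 + 0.26 + 0.19 = 8.48
Σ x·lx·mx = 19.76; T = 19.76/8.48 = 2.33019…
r ≈ ln(R0)/T = ln(8.48)/2.33019… = 0.9174… → 0.917

0.917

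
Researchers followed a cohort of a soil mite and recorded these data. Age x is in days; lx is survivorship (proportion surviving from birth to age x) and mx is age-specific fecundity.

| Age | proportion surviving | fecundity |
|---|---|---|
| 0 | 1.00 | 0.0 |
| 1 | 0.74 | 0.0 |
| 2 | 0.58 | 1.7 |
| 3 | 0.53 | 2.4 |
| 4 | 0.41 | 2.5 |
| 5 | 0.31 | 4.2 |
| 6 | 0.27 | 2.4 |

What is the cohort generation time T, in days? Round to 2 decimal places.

3.88

lx·mx: 0, 0, 0.986, 1.272, 1.025, 1.302, 0.648 → R0 = 5.233
x·lx·mx: 0, 0, 1.972, 3.816, 4.1, 6.51, 3.888 → Σ = 20.286
T = 20.286 / 5.233 = 3.876553… → 3.88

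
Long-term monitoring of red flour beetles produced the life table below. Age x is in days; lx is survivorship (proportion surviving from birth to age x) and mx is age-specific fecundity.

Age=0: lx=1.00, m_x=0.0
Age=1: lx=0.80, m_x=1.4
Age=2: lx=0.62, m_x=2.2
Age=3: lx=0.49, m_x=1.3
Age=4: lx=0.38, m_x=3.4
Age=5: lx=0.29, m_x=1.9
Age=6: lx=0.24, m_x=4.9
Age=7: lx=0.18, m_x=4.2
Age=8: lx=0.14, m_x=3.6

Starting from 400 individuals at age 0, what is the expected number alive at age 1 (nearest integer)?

320

Expected survivors = N0 · l_1 = 400 × 0.80 = 320 → 320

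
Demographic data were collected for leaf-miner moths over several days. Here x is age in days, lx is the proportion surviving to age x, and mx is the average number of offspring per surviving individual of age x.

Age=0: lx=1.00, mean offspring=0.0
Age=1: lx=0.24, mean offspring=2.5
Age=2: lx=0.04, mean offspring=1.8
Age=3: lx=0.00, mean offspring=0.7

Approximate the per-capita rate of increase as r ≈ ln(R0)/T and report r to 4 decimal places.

R0 = Σ lx·mx = 0 + 0.6 + 0.072 + 0 = 0.672
Σ x·lx·mx = 0.744; T = 0.744/0.672 = 1.10714…
r ≈ ln(R0)/T = ln(0.672)/1.10714… = -0.359029… → -0.3590

-0.3590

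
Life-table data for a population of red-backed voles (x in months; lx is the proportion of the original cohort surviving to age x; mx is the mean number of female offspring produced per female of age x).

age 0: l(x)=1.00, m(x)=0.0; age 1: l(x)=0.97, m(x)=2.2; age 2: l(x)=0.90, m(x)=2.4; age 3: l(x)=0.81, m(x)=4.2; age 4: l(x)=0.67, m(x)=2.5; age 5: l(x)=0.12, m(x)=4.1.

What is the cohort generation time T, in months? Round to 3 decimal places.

2.618

lx·mx: 0, 2.134, 2.16, 3.402, 1.675, 0.492 → R0 = 9.863
x·lx·mx: 0, 2.134, 4.32, 10.206, 6.7, 2.46 → Σ = 25.82
T = 25.82 / 9.863 = 2.617865… → 2.618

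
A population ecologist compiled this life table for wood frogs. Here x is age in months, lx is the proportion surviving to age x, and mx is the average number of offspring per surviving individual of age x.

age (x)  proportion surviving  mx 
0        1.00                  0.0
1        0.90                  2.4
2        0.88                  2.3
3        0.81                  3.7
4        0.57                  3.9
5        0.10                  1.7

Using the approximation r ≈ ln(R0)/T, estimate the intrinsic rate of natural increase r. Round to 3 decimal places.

R0 = Σ lx·mx = 0 + 2.16 + 2.024 + 2.997 + 2.223 + 0.17 = 9.574
Σ x·lx·mx = 24.941; T = 24.941/9.574 = 2.60508…
r ≈ ln(R0)/T = ln(9.574)/2.60508… = 0.86717… → 0.867

0.867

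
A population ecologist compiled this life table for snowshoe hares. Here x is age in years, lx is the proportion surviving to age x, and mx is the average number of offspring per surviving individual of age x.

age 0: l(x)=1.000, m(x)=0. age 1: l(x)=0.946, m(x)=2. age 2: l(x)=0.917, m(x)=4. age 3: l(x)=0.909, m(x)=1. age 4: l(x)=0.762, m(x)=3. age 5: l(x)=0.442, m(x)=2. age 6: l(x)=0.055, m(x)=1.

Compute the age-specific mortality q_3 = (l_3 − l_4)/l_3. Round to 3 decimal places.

0.162

q_3 = (l_3 − l_4) / l_3 = (0.909 − 0.762) / 0.909
     = 0.147 / 0.909 = 0.161716… → 0.162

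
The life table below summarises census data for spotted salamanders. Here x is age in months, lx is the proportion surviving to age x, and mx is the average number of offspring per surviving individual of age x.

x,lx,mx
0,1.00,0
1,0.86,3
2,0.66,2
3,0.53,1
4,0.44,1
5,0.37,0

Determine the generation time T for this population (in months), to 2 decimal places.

lx·mx: 0, 2.58, 1.32, 0.53, 0.44, 0 → R0 = 4.87
x·lx·mx: 0, 2.58, 2.64, 1.59, 1.76, 0 → Σ = 8.57
T = 8.57 / 4.87 = 1.759754… → 1.76

1.76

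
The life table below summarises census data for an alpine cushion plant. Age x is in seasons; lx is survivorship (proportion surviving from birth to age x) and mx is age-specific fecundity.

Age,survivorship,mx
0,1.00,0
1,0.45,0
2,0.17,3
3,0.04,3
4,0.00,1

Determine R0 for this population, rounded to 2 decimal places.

0.63

lx·mx by age: 0, 0, 0.51, 0.12, 0
R0 = Σ lx·mx = 0.63 → 0.63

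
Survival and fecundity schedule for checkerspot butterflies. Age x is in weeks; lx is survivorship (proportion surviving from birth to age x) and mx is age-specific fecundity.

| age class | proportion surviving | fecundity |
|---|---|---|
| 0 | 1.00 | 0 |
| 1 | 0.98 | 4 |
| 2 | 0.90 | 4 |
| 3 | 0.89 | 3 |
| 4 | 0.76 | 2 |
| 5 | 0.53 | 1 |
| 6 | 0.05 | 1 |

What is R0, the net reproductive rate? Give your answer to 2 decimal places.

12.29

lx·mx by age: 0, 3.92, 3.6, 2.67, 1.52, 0.53, 0.05
R0 = Σ lx·mx = 12.29 → 12.29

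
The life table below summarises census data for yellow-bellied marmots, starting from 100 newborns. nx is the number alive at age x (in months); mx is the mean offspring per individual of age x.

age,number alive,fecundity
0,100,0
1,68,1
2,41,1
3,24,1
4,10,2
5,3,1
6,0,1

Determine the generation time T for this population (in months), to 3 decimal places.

lx = nx/n0 = nx/100: 1, 0.68, 0.41, 0.24, 0.1, 0.03, 0
lx·mx: 0, 0.68, 0.41, 0.24, 0.2, 0.03, 0 → R0 = 1.56
x·lx·mx: 0, 0.68, 0.82, 0.72, 0.8, 0.15, 0 → Σ = 3.17
T = 3.17 / 1.56 = 2.032051… → 2.032

2.032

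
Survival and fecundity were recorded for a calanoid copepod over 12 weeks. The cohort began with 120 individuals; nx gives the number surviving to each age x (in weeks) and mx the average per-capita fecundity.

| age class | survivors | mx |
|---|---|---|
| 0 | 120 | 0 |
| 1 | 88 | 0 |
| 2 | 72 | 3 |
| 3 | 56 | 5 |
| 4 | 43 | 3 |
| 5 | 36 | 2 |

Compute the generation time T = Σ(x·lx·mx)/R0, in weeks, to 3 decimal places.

3.082

lx = nx/n0 = nx/120: 1, 0.73333…, 0.6, 0.46667…, 0.35833…, 0.3
lx·mx: 0, 0, 1.8, 2.333333…, 1.075…, 0.6 → R0 = 5.808333…
x·lx·mx: 0, 0, 3.6, 7…, 4.3…, 3 → Σ = 17.9…
T = 17.9… / 5.808333… = 3.081779… → 3.082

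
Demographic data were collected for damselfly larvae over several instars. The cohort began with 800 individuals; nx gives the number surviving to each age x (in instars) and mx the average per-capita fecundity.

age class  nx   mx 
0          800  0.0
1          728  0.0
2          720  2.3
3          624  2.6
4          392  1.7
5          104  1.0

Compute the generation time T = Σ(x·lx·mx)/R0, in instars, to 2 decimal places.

2.81

lx = nx/n0 = nx/800: 1, 0.91, 0.9, 0.78, 0.49, 0.13
lx·mx: 0, 0, 2.07, 2.028, 0.833, 0.13 → R0 = 5.061
x·lx·mx: 0, 0, 4.14, 6.084, 3.332, 0.65 → Σ = 14.206
T = 14.206 / 5.061 = 2.806955… → 2.81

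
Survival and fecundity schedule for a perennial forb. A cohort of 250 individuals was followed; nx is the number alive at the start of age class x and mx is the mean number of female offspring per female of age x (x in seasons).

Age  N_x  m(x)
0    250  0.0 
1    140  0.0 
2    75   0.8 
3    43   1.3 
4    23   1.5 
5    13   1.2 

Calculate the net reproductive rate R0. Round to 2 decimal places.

0.66

lx = nx/n0 = nx/250: 1, 0.56, 0.3, 0.172, 0.092, 0.052
lx·mx by age: 0, 0, 0.24, 0.2236, 0.138, 0.0624
R0 = Σ lx·mx = 0.664 → 0.66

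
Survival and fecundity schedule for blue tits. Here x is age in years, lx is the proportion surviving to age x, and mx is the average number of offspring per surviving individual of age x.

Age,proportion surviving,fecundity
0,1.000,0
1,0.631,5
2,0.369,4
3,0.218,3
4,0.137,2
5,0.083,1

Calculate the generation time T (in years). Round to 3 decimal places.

lx·mx: 0, 3.155, 1.476, 0.654, 0.274, 0.083 → R0 = 5.642
x·lx·mx: 0, 3.155, 2.952, 1.962, 1.096, 0.415 → Σ = 9.58
T = 9.58 / 5.642 = 1.697979… → 1.698

1.698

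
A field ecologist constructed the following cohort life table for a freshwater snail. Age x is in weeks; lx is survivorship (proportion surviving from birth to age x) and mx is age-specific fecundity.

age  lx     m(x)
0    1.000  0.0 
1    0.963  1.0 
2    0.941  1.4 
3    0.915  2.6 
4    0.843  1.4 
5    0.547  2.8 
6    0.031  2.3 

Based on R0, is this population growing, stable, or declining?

growing

R0 = Σ lx·mx = 0 + 0.963 + 1.3174 + 2.379 + 1.1802 + 1.5316 + 0.0713 = 7.4425
R0 > 1, so the population is growing.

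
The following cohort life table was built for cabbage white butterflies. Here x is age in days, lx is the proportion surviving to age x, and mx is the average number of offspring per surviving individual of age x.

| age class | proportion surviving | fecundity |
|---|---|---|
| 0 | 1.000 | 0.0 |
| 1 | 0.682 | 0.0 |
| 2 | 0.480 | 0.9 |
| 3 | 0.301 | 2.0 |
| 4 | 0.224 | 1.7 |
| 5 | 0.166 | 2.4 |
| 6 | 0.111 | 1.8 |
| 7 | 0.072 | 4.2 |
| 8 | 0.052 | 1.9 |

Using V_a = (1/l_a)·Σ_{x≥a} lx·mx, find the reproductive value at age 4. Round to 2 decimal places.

lx·mx for x ≥ 4: 0.3808, 0.3984, 0.1998, 0.3024, 0.0988 → sum = 1.3802
V_4 = 1.3802 / l_4 = 1.3802 / 0.224 = 6.161607… → 6.16

6.16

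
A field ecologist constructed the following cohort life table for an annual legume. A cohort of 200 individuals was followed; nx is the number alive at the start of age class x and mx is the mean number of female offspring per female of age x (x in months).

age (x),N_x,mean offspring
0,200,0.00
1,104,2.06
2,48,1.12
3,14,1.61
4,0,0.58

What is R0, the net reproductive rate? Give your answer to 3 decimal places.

1.453

lx = nx/n0 = nx/200: 1, 0.52, 0.24, 0.07, 0
lx·mx by age: 0, 1.0712, 0.2688, 0.1127, 0
R0 = Σ lx·mx = 1.4527 → 1.453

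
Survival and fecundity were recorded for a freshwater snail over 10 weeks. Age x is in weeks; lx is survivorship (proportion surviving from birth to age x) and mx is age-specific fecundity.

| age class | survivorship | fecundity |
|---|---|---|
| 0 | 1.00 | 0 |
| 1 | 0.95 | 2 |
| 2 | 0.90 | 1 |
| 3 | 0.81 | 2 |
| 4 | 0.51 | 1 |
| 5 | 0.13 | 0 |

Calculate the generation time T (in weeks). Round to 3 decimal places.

2.150

lx·mx: 0, 1.9, 0.9, 1.62, 0.51, 0 → R0 = 4.93
x·lx·mx: 0, 1.9, 1.8, 4.86, 2.04, 0 → Σ = 10.6
T = 10.6 / 4.93 = 2.150101… → 2.150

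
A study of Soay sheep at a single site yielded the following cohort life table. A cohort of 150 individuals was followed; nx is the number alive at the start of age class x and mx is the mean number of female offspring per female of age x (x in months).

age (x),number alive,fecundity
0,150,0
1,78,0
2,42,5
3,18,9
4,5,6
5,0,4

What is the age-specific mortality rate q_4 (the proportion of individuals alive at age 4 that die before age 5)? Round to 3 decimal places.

1.000

lx = nx/n0 = nx/150: 1, 0.52, 0.28, 0.12, 0.03333…, 0
q_4 = (l_4 − l_5) / l_4 = (0.033333… − 0) / 0.033333…
     = 0.033333… / 0.033333… = 1 → 1.000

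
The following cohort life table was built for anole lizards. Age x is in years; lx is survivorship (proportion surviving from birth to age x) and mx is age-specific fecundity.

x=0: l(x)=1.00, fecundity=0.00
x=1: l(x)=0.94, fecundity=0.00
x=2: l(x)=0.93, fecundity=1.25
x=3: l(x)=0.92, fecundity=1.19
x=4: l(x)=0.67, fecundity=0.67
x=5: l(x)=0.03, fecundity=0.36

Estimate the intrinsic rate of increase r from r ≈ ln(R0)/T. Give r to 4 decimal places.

0.3641

R0 = Σ lx·mx = 0 + 0 + 1.1625 + 1.0948 + 0.4489 + 0.0108 = 2.717
Σ x·lx·mx = 7.459; T = 7.459/2.717 = 2.74531…
r ≈ ln(R0)/T = ln(2.717)/2.74531… = 0.364086… → 0.3641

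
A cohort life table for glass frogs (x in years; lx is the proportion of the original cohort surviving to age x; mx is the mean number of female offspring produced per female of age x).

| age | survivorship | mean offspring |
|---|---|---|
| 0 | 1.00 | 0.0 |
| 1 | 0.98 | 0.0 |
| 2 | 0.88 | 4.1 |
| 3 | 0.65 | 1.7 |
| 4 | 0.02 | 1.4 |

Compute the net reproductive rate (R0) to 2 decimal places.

4.74

lx·mx by age: 0, 0, 3.608, 1.105, 0.028
R0 = Σ lx·mx = 4.741 → 4.74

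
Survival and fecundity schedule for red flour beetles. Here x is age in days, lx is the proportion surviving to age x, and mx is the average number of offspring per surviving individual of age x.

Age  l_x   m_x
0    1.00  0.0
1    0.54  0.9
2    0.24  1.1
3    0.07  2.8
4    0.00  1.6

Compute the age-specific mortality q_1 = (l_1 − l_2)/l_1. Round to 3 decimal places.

0.556

q_1 = (l_1 − l_2) / l_1 = (0.54 − 0.24) / 0.54
     = 0.3 / 0.54 = 0.555556… → 0.556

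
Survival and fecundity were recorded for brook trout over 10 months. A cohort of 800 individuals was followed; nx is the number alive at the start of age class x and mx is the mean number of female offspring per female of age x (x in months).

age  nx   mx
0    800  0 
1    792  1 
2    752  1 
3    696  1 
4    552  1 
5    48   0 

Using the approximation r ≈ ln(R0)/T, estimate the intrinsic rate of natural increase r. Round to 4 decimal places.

0.5294

lx = nx/n0 = nx/800: 1, 0.99, 0.94, 0.87, 0.69, 0.06
R0 = Σ lx·mx = 0 + 0.99 + 0.94 + 0.87 + 0.69 + 0 = 3.49
Σ x·lx·mx = 8.24; T = 8.24/3.49 = 2.36103…
r ≈ ln(R0)/T = ln(3.49)/2.36103… = 0.529388… → 0.5294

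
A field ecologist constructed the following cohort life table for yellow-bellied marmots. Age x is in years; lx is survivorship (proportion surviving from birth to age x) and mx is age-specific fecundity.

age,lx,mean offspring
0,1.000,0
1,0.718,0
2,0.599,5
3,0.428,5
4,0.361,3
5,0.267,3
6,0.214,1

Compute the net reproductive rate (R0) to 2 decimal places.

lx·mx by age: 0, 0, 2.995, 2.14, 1.083, 0.801, 0.214
R0 = Σ lx·mx = 7.233 → 7.23

7.23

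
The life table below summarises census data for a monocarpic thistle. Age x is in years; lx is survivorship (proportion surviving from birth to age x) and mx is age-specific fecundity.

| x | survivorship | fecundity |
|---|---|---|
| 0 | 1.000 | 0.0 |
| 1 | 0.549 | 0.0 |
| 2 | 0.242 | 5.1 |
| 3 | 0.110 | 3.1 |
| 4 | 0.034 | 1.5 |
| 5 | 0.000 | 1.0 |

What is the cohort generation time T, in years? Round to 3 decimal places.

lx·mx: 0, 0, 1.2342, 0.341, 0.051, 0 → R0 = 1.6262
x·lx·mx: 0, 0, 2.4684, 1.023, 0.204, 0 → Σ = 3.6954
T = 3.6954 / 1.6262 = 2.272414… → 2.272

2.272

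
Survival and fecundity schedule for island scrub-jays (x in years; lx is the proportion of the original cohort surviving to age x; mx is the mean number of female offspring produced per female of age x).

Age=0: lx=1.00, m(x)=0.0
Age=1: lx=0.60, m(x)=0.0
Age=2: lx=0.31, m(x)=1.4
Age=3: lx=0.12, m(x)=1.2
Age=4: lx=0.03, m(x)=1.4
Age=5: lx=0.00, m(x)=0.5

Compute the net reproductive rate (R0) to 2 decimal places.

0.62

lx·mx by age: 0, 0, 0.434, 0.144, 0.042, 0
R0 = Σ lx·mx = 0.62 → 0.62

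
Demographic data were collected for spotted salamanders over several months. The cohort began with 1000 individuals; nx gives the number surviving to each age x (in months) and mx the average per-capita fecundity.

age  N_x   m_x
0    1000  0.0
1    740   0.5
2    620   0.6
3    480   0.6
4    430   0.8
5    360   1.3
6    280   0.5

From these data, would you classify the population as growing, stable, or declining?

growing

lx = nx/n0 = nx/1000: 1, 0.74, 0.62, 0.48, 0.43, 0.36, 0.28
R0 = Σ lx·mx = 0 + 0.37 + 0.372 + 0.288 + 0.344 + 0.468 + 0.14 = 1.982
R0 > 1, so the population is growing.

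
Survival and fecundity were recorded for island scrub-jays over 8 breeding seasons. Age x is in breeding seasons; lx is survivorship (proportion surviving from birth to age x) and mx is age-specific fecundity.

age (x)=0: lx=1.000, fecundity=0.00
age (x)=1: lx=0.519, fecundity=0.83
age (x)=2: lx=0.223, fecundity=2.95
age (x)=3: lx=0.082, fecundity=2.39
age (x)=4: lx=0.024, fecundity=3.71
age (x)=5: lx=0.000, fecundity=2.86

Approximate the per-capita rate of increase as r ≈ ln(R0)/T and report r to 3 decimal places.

0.162

R0 = Σ lx·mx = 0 + 0.43077 + 0.65785 + 0.19598 + 0.08904 + 0 = 1.37364
Σ x·lx·mx = 2.69057; T = 2.69057/1.37364 = 1.95872…
r ≈ ln(R0)/T = ln(1.37364)/1.95872… = 0.16208… → 0.162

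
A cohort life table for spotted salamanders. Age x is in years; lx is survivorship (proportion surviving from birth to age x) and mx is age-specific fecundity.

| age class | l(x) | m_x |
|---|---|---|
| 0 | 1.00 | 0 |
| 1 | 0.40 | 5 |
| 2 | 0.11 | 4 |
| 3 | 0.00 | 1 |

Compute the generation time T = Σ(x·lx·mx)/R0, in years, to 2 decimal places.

lx·mx: 0, 2, 0.44, 0 → R0 = 2.44
x·lx·mx: 0, 2, 0.88, 0 → Σ = 2.88
T = 2.88 / 2.44 = 1.180328… → 1.18

1.18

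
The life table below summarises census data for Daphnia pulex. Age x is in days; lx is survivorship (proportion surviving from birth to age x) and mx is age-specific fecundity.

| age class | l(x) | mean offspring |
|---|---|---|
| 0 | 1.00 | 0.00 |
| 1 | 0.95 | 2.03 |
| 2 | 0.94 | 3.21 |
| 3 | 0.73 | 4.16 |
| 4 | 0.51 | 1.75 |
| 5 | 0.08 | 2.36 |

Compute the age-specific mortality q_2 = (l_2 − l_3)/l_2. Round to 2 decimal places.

q_2 = (l_2 − l_3) / l_2 = (0.94 − 0.73) / 0.94
     = 0.21 / 0.94 = 0.223404… → 0.22

0.22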